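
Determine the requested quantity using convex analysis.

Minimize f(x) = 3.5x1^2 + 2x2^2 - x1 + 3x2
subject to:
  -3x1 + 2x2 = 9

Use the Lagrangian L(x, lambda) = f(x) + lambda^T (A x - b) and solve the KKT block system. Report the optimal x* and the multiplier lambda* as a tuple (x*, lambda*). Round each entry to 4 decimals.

Form the Lagrangian:
  L(x, lambda) = (1/2) x^T Q x + c^T x + lambda^T (A x - b)
Stationarity (grad_x L = 0): Q x + c + A^T lambda = 0.
Primal feasibility: A x = b.

This gives the KKT block system:
  [ Q   A^T ] [ x     ]   [-c ]
  [ A    0  ] [ lambda ] = [ b ]

Solving the linear system:
  x*      = (-1.9062, 1.6406)
  lambda* = (-4.7812)
  f(x*)   = 24.9297

x* = (-1.9062, 1.6406), lambda* = (-4.7812)


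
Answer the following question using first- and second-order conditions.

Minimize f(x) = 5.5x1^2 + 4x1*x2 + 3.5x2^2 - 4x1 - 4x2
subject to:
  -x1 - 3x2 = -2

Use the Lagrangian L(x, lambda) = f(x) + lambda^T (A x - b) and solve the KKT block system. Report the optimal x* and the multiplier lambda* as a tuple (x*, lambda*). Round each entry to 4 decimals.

Form the Lagrangian:
  L(x, lambda) = (1/2) x^T Q x + c^T x + lambda^T (A x - b)
Stationarity (grad_x L = 0): Q x + c + A^T lambda = 0.
Primal feasibility: A x = b.

This gives the KKT block system:
  [ Q   A^T ] [ x     ]   [-c ]
  [ A    0  ] [ lambda ] = [ b ]

Solving the linear system:
  x*      = (0.1707, 0.6098)
  lambda* = (0.3171)
  f(x*)   = -1.2439

x* = (0.1707, 0.6098), lambda* = (0.3171)


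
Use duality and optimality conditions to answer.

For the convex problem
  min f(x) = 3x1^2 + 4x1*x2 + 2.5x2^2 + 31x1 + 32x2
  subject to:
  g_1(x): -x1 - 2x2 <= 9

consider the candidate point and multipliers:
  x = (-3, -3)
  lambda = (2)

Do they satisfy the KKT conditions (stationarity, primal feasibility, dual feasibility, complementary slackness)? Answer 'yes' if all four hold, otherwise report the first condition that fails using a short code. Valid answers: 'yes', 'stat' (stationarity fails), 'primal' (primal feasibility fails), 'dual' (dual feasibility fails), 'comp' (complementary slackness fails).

Gradient of f: grad f(x) = Q x + c = (1, 5)
Constraint values g_i(x) = a_i^T x - b_i:
  g_1((-3, -3)) = 0
Stationarity residual: grad f(x) + sum_i lambda_i a_i = (-1, 1)
  -> stationarity FAILS
Primal feasibility (all g_i <= 0): OK
Dual feasibility (all lambda_i >= 0): OK
Complementary slackness (lambda_i * g_i(x) = 0 for all i): OK

Verdict: the first failing condition is stationarity -> stat.

stat


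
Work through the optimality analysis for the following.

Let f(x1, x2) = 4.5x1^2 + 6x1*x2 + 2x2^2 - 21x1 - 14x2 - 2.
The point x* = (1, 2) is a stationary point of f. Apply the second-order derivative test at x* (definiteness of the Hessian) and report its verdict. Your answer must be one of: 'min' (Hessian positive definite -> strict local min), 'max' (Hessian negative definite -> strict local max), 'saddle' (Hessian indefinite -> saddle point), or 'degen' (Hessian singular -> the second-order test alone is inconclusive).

Compute the Hessian H = grad^2 f:
  H = [[9, 6], [6, 4]]
Verify stationarity: grad f(x*) = H x* + g = (0, 0).
Eigenvalues of H: 0, 13.
H has a zero eigenvalue (singular; positive semidefinite but not definite), so H is neither positive definite, negative definite, nor indefinite. The second-order test alone is inconclusive -> degen.
(Indeed, f is constant along the null direction of H through x*, so x* is not a strict local extremum.)

degen


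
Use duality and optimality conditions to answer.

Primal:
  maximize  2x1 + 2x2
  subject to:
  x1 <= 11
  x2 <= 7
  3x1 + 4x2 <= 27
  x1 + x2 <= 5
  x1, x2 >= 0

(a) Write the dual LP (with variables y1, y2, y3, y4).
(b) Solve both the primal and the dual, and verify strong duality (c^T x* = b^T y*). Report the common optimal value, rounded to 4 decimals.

The standard primal-dual pair for 'max c^T x s.t. A x <= b, x >= 0' is:
  Dual:  min b^T y  s.t.  A^T y >= c,  y >= 0.

So the dual LP is:
  minimize  11y1 + 7y2 + 27y3 + 5y4
  subject to:
    y1 + 3y3 + y4 >= 2
    y2 + 4y3 + y4 >= 2
    y1, y2, y3, y4 >= 0

Solving the primal: x* = (5, 0).
  primal value c^T x* = 10.
Solving the dual: y* = (0, 0, 0, 2).
  dual value b^T y* = 10.
Strong duality: c^T x* = b^T y*. Confirmed.

10


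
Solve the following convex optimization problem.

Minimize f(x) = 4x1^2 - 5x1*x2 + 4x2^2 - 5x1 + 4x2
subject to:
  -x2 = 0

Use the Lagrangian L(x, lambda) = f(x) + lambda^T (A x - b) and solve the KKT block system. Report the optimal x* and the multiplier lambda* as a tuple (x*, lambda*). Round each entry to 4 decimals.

Form the Lagrangian:
  L(x, lambda) = (1/2) x^T Q x + c^T x + lambda^T (A x - b)
Stationarity (grad_x L = 0): Q x + c + A^T lambda = 0.
Primal feasibility: A x = b.

This gives the KKT block system:
  [ Q   A^T ] [ x     ]   [-c ]
  [ A    0  ] [ lambda ] = [ b ]

Solving the linear system:
  x*      = (0.625, 0)
  lambda* = (0.875)
  f(x*)   = -1.5625

x* = (0.625, 0), lambda* = (0.875)


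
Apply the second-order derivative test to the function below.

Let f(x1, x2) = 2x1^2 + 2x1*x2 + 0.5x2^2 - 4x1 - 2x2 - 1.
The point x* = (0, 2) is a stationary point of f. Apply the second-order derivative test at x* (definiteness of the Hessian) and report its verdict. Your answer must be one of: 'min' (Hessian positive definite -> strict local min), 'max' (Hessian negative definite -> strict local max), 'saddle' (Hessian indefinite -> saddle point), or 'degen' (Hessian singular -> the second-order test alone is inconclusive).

Compute the Hessian H = grad^2 f:
  H = [[4, 2], [2, 1]]
Verify stationarity: grad f(x*) = H x* + g = (0, 0).
Eigenvalues of H: 0, 5.
H has a zero eigenvalue (singular; positive semidefinite but not definite), so H is neither positive definite, negative definite, nor indefinite. The second-order test alone is inconclusive -> degen.
(Indeed, f is constant along the null direction of H through x*, so x* is not a strict local extremum.)

degen


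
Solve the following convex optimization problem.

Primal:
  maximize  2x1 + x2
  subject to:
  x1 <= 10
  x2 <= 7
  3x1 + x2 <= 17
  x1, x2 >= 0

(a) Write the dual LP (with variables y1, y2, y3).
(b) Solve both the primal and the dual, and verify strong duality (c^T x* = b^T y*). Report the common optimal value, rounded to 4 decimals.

The standard primal-dual pair for 'max c^T x s.t. A x <= b, x >= 0' is:
  Dual:  min b^T y  s.t.  A^T y >= c,  y >= 0.

So the dual LP is:
  minimize  10y1 + 7y2 + 17y3
  subject to:
    y1 + 3y3 >= 2
    y2 + y3 >= 1
    y1, y2, y3 >= 0

Solving the primal: x* = (3.3333, 7).
  primal value c^T x* = 13.6667.
Solving the dual: y* = (0, 0.3333, 0.6667).
  dual value b^T y* = 13.6667.
Strong duality: c^T x* = b^T y*. Confirmed.

13.6667


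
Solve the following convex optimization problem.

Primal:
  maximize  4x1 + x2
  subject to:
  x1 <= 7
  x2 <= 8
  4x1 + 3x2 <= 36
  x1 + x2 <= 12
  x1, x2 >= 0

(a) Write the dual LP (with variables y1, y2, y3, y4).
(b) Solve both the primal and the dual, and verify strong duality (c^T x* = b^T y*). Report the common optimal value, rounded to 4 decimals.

The standard primal-dual pair for 'max c^T x s.t. A x <= b, x >= 0' is:
  Dual:  min b^T y  s.t.  A^T y >= c,  y >= 0.

So the dual LP is:
  minimize  7y1 + 8y2 + 36y3 + 12y4
  subject to:
    y1 + 4y3 + y4 >= 4
    y2 + 3y3 + y4 >= 1
    y1, y2, y3, y4 >= 0

Solving the primal: x* = (7, 2.6667).
  primal value c^T x* = 30.6667.
Solving the dual: y* = (2.6667, 0, 0.3333, 0).
  dual value b^T y* = 30.6667.
Strong duality: c^T x* = b^T y*. Confirmed.

30.6667


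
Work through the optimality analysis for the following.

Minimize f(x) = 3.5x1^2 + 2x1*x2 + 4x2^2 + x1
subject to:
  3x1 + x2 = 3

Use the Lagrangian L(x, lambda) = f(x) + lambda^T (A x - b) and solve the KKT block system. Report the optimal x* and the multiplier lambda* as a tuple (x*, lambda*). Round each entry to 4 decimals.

Form the Lagrangian:
  L(x, lambda) = (1/2) x^T Q x + c^T x + lambda^T (A x - b)
Stationarity (grad_x L = 0): Q x + c + A^T lambda = 0.
Primal feasibility: A x = b.

This gives the KKT block system:
  [ Q   A^T ] [ x     ]   [-c ]
  [ A    0  ] [ lambda ] = [ b ]

Solving the linear system:
  x*      = (0.9701, 0.0896)
  lambda* = (-2.6567)
  f(x*)   = 4.4701

x* = (0.9701, 0.0896), lambda* = (-2.6567)


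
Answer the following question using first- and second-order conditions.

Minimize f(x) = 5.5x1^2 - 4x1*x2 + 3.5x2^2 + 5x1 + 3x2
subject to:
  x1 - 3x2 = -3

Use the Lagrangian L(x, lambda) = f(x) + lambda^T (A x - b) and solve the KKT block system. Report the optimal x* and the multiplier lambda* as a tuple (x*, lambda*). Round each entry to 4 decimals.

Form the Lagrangian:
  L(x, lambda) = (1/2) x^T Q x + c^T x + lambda^T (A x - b)
Stationarity (grad_x L = 0): Q x + c + A^T lambda = 0.
Primal feasibility: A x = b.

This gives the KKT block system:
  [ Q   A^T ] [ x     ]   [-c ]
  [ A    0  ] [ lambda ] = [ b ]

Solving the linear system:
  x*      = (-0.4756, 0.8415)
  lambda* = (3.5976)
  f(x*)   = 5.4695

x* = (-0.4756, 0.8415), lambda* = (3.5976)


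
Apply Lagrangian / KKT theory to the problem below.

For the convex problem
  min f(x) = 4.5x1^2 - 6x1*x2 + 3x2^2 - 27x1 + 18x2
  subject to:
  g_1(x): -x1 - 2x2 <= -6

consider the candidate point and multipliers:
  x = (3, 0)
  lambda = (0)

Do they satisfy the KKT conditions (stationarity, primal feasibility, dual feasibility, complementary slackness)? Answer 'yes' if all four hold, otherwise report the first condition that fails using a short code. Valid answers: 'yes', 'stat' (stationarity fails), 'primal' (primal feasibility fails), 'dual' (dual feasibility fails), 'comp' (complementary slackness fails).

Gradient of f: grad f(x) = Q x + c = (0, 0)
Constraint values g_i(x) = a_i^T x - b_i:
  g_1((3, 0)) = 3
Stationarity residual: grad f(x) + sum_i lambda_i a_i = (0, 0)
  -> stationarity OK
Primal feasibility (all g_i <= 0): FAILS
Dual feasibility (all lambda_i >= 0): OK
Complementary slackness (lambda_i * g_i(x) = 0 for all i): OK

Verdict: the first failing condition is primal_feasibility -> primal.

primal


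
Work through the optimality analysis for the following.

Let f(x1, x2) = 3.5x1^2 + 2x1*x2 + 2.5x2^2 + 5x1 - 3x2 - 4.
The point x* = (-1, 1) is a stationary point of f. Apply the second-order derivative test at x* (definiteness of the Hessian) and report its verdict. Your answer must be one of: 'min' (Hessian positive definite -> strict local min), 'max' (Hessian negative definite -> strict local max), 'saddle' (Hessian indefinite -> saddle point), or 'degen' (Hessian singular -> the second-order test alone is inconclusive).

Compute the Hessian H = grad^2 f:
  H = [[7, 2], [2, 5]]
Verify stationarity: grad f(x*) = H x* + g = (0, 0).
Eigenvalues of H: 3.7639, 8.2361.
Both eigenvalues > 0, so H is positive definite -> x* is a strict local min.

min


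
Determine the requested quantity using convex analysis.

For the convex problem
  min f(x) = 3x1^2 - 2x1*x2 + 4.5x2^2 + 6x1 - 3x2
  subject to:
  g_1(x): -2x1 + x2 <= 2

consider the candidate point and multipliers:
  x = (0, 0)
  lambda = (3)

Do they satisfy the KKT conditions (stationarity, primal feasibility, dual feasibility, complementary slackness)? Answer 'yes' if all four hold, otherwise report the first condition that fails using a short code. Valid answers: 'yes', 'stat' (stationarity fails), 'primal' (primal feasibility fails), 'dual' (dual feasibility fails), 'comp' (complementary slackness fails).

Gradient of f: grad f(x) = Q x + c = (6, -3)
Constraint values g_i(x) = a_i^T x - b_i:
  g_1((0, 0)) = -2
Stationarity residual: grad f(x) + sum_i lambda_i a_i = (0, 0)
  -> stationarity OK
Primal feasibility (all g_i <= 0): OK
Dual feasibility (all lambda_i >= 0): OK
Complementary slackness (lambda_i * g_i(x) = 0 for all i): FAILS

Verdict: the first failing condition is complementary_slackness -> comp.

comp


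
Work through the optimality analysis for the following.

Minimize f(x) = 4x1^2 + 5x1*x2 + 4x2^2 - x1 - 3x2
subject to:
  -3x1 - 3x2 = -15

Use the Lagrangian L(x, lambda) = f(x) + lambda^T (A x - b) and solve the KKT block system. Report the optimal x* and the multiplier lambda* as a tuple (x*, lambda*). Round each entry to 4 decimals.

Form the Lagrangian:
  L(x, lambda) = (1/2) x^T Q x + c^T x + lambda^T (A x - b)
Stationarity (grad_x L = 0): Q x + c + A^T lambda = 0.
Primal feasibility: A x = b.

This gives the KKT block system:
  [ Q   A^T ] [ x     ]   [-c ]
  [ A    0  ] [ lambda ] = [ b ]

Solving the linear system:
  x*      = (2.1667, 2.8333)
  lambda* = (10.1667)
  f(x*)   = 70.9167

x* = (2.1667, 2.8333), lambda* = (10.1667)


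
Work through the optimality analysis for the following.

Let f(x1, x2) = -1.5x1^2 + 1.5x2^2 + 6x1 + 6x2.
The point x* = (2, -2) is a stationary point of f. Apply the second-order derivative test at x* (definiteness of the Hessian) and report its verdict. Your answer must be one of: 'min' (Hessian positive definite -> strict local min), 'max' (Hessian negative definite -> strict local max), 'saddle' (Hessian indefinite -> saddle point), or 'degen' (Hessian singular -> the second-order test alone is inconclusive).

Compute the Hessian H = grad^2 f:
  H = [[-3, 0], [0, 3]]
Verify stationarity: grad f(x*) = H x* + g = (0, 0).
Eigenvalues of H: -3, 3.
Eigenvalues have mixed signs, so H is indefinite -> x* is a saddle point.

saddle


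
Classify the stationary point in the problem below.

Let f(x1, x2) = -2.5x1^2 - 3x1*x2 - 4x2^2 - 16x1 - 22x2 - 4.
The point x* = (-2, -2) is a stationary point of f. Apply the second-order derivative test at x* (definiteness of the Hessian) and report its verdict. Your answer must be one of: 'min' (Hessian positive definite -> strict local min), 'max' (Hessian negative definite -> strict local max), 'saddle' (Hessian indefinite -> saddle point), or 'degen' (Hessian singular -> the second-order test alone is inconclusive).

Compute the Hessian H = grad^2 f:
  H = [[-5, -3], [-3, -8]]
Verify stationarity: grad f(x*) = H x* + g = (0, 0).
Eigenvalues of H: -9.8541, -3.1459.
Both eigenvalues < 0, so H is negative definite -> x* is a strict local max.

max


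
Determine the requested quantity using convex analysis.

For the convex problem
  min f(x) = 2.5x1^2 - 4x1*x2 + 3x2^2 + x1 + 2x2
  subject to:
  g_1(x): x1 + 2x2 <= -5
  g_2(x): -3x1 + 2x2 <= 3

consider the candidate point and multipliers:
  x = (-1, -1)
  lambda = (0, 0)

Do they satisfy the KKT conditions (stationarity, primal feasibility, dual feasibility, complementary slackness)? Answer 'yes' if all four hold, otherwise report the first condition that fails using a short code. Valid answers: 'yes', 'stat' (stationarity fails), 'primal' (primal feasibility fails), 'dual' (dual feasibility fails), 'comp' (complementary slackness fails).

Gradient of f: grad f(x) = Q x + c = (0, 0)
Constraint values g_i(x) = a_i^T x - b_i:
  g_1((-1, -1)) = 2
  g_2((-1, -1)) = -2
Stationarity residual: grad f(x) + sum_i lambda_i a_i = (0, 0)
  -> stationarity OK
Primal feasibility (all g_i <= 0): FAILS
Dual feasibility (all lambda_i >= 0): OK
Complementary slackness (lambda_i * g_i(x) = 0 for all i): OK

Verdict: the first failing condition is primal_feasibility -> primal.

primal


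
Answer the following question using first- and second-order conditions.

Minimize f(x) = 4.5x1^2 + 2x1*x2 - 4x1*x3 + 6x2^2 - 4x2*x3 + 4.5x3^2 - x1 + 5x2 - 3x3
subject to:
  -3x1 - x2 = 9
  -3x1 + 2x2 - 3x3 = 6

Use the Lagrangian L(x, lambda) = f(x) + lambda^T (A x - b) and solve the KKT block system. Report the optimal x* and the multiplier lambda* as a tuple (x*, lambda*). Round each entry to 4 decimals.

Form the Lagrangian:
  L(x, lambda) = (1/2) x^T Q x + c^T x + lambda^T (A x - b)
Stationarity (grad_x L = 0): Q x + c + A^T lambda = 0.
Primal feasibility: A x = b.

This gives the KKT block system:
  [ Q   A^T ] [ x     ]   [-c ]
  [ A    0  ] [ lambda ] = [ b ]

Solving the linear system:
  x*      = (-2.4855, -1.5435, -0.5435)
  lambda* = (-10.8357, 2.7415)
  f(x*)   = 38.7355

x* = (-2.4855, -1.5435, -0.5435), lambda* = (-10.8357, 2.7415)


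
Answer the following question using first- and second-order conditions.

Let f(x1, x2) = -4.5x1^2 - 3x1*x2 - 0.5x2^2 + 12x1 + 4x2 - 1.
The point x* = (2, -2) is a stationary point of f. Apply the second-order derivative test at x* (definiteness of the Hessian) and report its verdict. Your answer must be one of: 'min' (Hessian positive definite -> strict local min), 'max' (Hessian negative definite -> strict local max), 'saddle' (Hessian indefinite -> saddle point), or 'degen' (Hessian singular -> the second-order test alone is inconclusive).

Compute the Hessian H = grad^2 f:
  H = [[-9, -3], [-3, -1]]
Verify stationarity: grad f(x*) = H x* + g = (0, 0).
Eigenvalues of H: -10, 0.
H has a zero eigenvalue (singular; negative semidefinite but not definite), so H is neither positive definite, negative definite, nor indefinite. The second-order test alone is inconclusive -> degen.
(Indeed, f is constant along the null direction of H through x*, so x* is not a strict local extremum.)

degen


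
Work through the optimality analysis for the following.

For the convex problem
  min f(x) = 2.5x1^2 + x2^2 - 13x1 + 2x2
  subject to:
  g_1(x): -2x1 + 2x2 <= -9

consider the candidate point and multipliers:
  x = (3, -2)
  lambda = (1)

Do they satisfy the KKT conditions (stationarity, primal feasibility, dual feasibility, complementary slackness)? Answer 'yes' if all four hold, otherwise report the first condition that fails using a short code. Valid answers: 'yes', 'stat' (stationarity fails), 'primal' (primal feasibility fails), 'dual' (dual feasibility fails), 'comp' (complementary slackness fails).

Gradient of f: grad f(x) = Q x + c = (2, -2)
Constraint values g_i(x) = a_i^T x - b_i:
  g_1((3, -2)) = -1
Stationarity residual: grad f(x) + sum_i lambda_i a_i = (0, 0)
  -> stationarity OK
Primal feasibility (all g_i <= 0): OK
Dual feasibility (all lambda_i >= 0): OK
Complementary slackness (lambda_i * g_i(x) = 0 for all i): FAILS

Verdict: the first failing condition is complementary_slackness -> comp.

comp


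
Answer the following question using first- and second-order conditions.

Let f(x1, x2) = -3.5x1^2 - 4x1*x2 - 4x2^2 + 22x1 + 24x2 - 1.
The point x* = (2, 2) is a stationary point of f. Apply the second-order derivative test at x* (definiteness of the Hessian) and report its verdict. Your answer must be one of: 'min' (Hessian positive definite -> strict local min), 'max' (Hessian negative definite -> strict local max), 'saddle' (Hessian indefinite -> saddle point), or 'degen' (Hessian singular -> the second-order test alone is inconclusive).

Compute the Hessian H = grad^2 f:
  H = [[-7, -4], [-4, -8]]
Verify stationarity: grad f(x*) = H x* + g = (0, 0).
Eigenvalues of H: -11.5311, -3.4689.
Both eigenvalues < 0, so H is negative definite -> x* is a strict local max.

max


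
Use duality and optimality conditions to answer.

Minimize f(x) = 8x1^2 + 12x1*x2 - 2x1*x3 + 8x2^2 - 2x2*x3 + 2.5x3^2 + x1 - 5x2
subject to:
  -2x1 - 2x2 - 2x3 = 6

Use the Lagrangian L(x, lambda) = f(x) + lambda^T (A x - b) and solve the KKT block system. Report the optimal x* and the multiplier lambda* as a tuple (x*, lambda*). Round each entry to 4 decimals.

Form the Lagrangian:
  L(x, lambda) = (1/2) x^T Q x + c^T x + lambda^T (A x - b)
Stationarity (grad_x L = 0): Q x + c + A^T lambda = 0.
Primal feasibility: A x = b.

This gives the KKT block system:
  [ Q   A^T ] [ x     ]   [-c ]
  [ A    0  ] [ lambda ] = [ b ]

Solving the linear system:
  x*      = (-1.163, 0.337, -2.1739)
  lambda* = (-4.6087)
  f(x*)   = 12.4022

x* = (-1.163, 0.337, -2.1739), lambda* = (-4.6087)


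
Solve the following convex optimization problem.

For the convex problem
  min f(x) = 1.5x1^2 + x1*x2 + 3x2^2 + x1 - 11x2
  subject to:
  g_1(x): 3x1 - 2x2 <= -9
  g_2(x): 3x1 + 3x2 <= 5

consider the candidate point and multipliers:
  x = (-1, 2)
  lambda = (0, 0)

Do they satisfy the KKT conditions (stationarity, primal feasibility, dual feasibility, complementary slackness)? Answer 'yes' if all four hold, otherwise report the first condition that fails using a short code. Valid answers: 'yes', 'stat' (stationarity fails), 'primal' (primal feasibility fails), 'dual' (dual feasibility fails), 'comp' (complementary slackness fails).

Gradient of f: grad f(x) = Q x + c = (0, 0)
Constraint values g_i(x) = a_i^T x - b_i:
  g_1((-1, 2)) = 2
  g_2((-1, 2)) = -2
Stationarity residual: grad f(x) + sum_i lambda_i a_i = (0, 0)
  -> stationarity OK
Primal feasibility (all g_i <= 0): FAILS
Dual feasibility (all lambda_i >= 0): OK
Complementary slackness (lambda_i * g_i(x) = 0 for all i): OK

Verdict: the first failing condition is primal_feasibility -> primal.

primal


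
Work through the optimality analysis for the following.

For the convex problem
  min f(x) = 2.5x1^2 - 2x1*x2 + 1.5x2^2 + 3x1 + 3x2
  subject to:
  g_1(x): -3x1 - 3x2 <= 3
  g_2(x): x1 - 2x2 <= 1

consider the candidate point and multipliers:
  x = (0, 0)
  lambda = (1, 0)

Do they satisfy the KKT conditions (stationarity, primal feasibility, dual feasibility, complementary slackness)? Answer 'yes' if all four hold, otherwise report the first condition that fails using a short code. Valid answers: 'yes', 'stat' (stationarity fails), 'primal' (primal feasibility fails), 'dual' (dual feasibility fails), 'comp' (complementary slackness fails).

Gradient of f: grad f(x) = Q x + c = (3, 3)
Constraint values g_i(x) = a_i^T x - b_i:
  g_1((0, 0)) = -3
  g_2((0, 0)) = -1
Stationarity residual: grad f(x) + sum_i lambda_i a_i = (0, 0)
  -> stationarity OK
Primal feasibility (all g_i <= 0): OK
Dual feasibility (all lambda_i >= 0): OK
Complementary slackness (lambda_i * g_i(x) = 0 for all i): FAILS

Verdict: the first failing condition is complementary_slackness -> comp.

comp


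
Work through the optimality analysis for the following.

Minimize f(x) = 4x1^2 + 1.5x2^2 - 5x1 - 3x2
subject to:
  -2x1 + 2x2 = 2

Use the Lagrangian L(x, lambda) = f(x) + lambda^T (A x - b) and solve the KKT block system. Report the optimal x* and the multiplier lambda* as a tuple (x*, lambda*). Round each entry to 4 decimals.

Form the Lagrangian:
  L(x, lambda) = (1/2) x^T Q x + c^T x + lambda^T (A x - b)
Stationarity (grad_x L = 0): Q x + c + A^T lambda = 0.
Primal feasibility: A x = b.

This gives the KKT block system:
  [ Q   A^T ] [ x     ]   [-c ]
  [ A    0  ] [ lambda ] = [ b ]

Solving the linear system:
  x*      = (0.4545, 1.4545)
  lambda* = (-0.6818)
  f(x*)   = -2.6364

x* = (0.4545, 1.4545), lambda* = (-0.6818)


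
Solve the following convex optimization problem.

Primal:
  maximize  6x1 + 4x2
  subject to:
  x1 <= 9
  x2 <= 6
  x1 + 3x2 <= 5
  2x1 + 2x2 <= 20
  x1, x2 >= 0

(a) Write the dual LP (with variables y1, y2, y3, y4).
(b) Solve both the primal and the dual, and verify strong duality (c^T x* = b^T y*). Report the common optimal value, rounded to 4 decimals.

The standard primal-dual pair for 'max c^T x s.t. A x <= b, x >= 0' is:
  Dual:  min b^T y  s.t.  A^T y >= c,  y >= 0.

So the dual LP is:
  minimize  9y1 + 6y2 + 5y3 + 20y4
  subject to:
    y1 + y3 + 2y4 >= 6
    y2 + 3y3 + 2y4 >= 4
    y1, y2, y3, y4 >= 0

Solving the primal: x* = (5, 0).
  primal value c^T x* = 30.
Solving the dual: y* = (0, 0, 6, 0).
  dual value b^T y* = 30.
Strong duality: c^T x* = b^T y*. Confirmed.

30


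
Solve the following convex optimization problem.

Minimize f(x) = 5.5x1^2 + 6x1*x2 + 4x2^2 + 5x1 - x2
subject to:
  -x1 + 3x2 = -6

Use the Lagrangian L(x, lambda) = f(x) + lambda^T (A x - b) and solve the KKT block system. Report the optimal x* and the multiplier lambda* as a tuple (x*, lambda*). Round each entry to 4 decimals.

Form the Lagrangian:
  L(x, lambda) = (1/2) x^T Q x + c^T x + lambda^T (A x - b)
Stationarity (grad_x L = 0): Q x + c + A^T lambda = 0.
Primal feasibility: A x = b.

This gives the KKT block system:
  [ Q   A^T ] [ x     ]   [-c ]
  [ A    0  ] [ lambda ] = [ b ]

Solving the linear system:
  x*      = (0.7972, -1.7343)
  lambda* = (3.3636)
  f(x*)   = 12.951

x* = (0.7972, -1.7343), lambda* = (3.3636)


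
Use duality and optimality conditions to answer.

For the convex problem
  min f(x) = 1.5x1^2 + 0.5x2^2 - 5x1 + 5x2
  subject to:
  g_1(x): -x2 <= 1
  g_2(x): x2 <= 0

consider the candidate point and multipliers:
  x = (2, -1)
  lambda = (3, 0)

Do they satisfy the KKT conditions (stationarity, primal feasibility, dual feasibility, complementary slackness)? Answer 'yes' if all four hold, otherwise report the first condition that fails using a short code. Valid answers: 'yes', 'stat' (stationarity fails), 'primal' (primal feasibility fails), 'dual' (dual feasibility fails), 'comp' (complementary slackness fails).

Gradient of f: grad f(x) = Q x + c = (1, 4)
Constraint values g_i(x) = a_i^T x - b_i:
  g_1((2, -1)) = 0
  g_2((2, -1)) = -1
Stationarity residual: grad f(x) + sum_i lambda_i a_i = (1, 1)
  -> stationarity FAILS
Primal feasibility (all g_i <= 0): OK
Dual feasibility (all lambda_i >= 0): OK
Complementary slackness (lambda_i * g_i(x) = 0 for all i): OK

Verdict: the first failing condition is stationarity -> stat.

stat


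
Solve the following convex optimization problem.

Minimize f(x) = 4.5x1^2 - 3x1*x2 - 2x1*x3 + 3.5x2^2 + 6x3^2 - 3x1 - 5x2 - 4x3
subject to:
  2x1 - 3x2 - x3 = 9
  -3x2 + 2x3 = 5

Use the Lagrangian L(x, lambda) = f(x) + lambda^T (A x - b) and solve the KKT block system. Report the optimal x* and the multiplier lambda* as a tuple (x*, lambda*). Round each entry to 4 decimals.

Form the Lagrangian:
  L(x, lambda) = (1/2) x^T Q x + c^T x + lambda^T (A x - b)
Stationarity (grad_x L = 0): Q x + c + A^T lambda = 0.
Primal feasibility: A x = b.

This gives the KKT block system:
  [ Q   A^T ] [ x     ]   [-c ]
  [ A    0  ] [ lambda ] = [ b ]

Solving the linear system:
  x*      = (1.5577, -1.8633, -0.2949)
  lambda* = (-8.5993, 1.0273)
  f(x*)   = 39.0398

x* = (1.5577, -1.8633, -0.2949), lambda* = (-8.5993, 1.0273)


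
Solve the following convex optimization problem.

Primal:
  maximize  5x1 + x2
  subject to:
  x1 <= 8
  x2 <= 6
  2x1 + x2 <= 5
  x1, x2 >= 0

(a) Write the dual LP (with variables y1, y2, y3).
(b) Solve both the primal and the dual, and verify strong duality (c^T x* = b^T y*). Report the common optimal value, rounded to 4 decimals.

The standard primal-dual pair for 'max c^T x s.t. A x <= b, x >= 0' is:
  Dual:  min b^T y  s.t.  A^T y >= c,  y >= 0.

So the dual LP is:
  minimize  8y1 + 6y2 + 5y3
  subject to:
    y1 + 2y3 >= 5
    y2 + y3 >= 1
    y1, y2, y3 >= 0

Solving the primal: x* = (2.5, 0).
  primal value c^T x* = 12.5.
Solving the dual: y* = (0, 0, 2.5).
  dual value b^T y* = 12.5.
Strong duality: c^T x* = b^T y*. Confirmed.

12.5


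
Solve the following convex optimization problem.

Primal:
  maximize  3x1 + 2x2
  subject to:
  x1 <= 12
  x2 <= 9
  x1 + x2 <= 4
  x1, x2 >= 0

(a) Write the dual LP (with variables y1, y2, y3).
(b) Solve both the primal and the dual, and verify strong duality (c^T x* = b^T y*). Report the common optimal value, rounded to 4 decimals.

The standard primal-dual pair for 'max c^T x s.t. A x <= b, x >= 0' is:
  Dual:  min b^T y  s.t.  A^T y >= c,  y >= 0.

So the dual LP is:
  minimize  12y1 + 9y2 + 4y3
  subject to:
    y1 + y3 >= 3
    y2 + y3 >= 2
    y1, y2, y3 >= 0

Solving the primal: x* = (4, 0).
  primal value c^T x* = 12.
Solving the dual: y* = (0, 0, 3).
  dual value b^T y* = 12.
Strong duality: c^T x* = b^T y*. Confirmed.

12


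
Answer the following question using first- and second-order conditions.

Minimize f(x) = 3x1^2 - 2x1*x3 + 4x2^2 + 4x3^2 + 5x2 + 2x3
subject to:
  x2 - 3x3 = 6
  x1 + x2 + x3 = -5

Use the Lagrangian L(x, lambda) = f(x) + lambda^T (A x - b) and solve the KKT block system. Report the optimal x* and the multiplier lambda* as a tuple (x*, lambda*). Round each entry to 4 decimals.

Form the Lagrangian:
  L(x, lambda) = (1/2) x^T Q x + c^T x + lambda^T (A x - b)
Stationarity (grad_x L = 0): Q x + c + A^T lambda = 0.
Primal feasibility: A x = b.

This gives the KKT block system:
  [ Q   A^T ] [ x     ]   [-c ]
  [ A    0  ] [ lambda ] = [ b ]

Solving the linear system:
  x*      = (-1.6875, -0.9844, -2.3281)
  lambda* = (-2.5937, 5.4688)
  f(x*)   = 16.6641

x* = (-1.6875, -0.9844, -2.3281), lambda* = (-2.5937, 5.4688)


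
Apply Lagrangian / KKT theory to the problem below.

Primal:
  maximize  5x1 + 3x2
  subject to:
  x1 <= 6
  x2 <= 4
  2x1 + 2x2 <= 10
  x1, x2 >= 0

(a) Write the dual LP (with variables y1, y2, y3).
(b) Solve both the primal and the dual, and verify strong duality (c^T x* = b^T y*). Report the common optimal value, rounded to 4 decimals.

The standard primal-dual pair for 'max c^T x s.t. A x <= b, x >= 0' is:
  Dual:  min b^T y  s.t.  A^T y >= c,  y >= 0.

So the dual LP is:
  minimize  6y1 + 4y2 + 10y3
  subject to:
    y1 + 2y3 >= 5
    y2 + 2y3 >= 3
    y1, y2, y3 >= 0

Solving the primal: x* = (5, 0).
  primal value c^T x* = 25.
Solving the dual: y* = (0, 0, 2.5).
  dual value b^T y* = 25.
Strong duality: c^T x* = b^T y*. Confirmed.

25


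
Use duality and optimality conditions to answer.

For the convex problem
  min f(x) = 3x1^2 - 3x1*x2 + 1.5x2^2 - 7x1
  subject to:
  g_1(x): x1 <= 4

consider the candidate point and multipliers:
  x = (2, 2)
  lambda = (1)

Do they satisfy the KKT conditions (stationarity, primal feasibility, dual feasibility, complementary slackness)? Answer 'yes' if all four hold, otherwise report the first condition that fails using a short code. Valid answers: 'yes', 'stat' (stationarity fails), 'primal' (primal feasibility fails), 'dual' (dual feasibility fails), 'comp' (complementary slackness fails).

Gradient of f: grad f(x) = Q x + c = (-1, 0)
Constraint values g_i(x) = a_i^T x - b_i:
  g_1((2, 2)) = -2
Stationarity residual: grad f(x) + sum_i lambda_i a_i = (0, 0)
  -> stationarity OK
Primal feasibility (all g_i <= 0): OK
Dual feasibility (all lambda_i >= 0): OK
Complementary slackness (lambda_i * g_i(x) = 0 for all i): FAILS

Verdict: the first failing condition is complementary_slackness -> comp.

comp


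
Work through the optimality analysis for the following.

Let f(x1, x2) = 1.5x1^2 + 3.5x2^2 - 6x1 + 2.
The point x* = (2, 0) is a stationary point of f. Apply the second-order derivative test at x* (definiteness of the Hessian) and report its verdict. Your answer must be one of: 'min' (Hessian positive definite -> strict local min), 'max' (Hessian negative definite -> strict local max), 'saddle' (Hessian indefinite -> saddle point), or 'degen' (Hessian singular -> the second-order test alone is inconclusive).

Compute the Hessian H = grad^2 f:
  H = [[3, 0], [0, 7]]
Verify stationarity: grad f(x*) = H x* + g = (0, 0).
Eigenvalues of H: 3, 7.
Both eigenvalues > 0, so H is positive definite -> x* is a strict local min.

min


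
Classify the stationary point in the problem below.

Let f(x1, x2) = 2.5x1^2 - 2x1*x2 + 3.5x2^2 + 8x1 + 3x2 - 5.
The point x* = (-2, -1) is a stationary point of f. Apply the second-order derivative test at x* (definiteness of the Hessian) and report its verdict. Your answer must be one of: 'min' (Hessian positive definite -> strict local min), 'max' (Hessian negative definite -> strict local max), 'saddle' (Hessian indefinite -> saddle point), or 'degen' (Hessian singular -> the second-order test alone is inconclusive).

Compute the Hessian H = grad^2 f:
  H = [[5, -2], [-2, 7]]
Verify stationarity: grad f(x*) = H x* + g = (0, 0).
Eigenvalues of H: 3.7639, 8.2361.
Both eigenvalues > 0, so H is positive definite -> x* is a strict local min.

min


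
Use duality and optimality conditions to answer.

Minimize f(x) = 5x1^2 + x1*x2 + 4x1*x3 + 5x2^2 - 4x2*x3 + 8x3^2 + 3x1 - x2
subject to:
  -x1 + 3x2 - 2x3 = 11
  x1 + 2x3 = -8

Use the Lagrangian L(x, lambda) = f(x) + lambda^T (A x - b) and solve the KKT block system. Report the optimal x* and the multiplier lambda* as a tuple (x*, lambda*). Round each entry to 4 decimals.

Form the Lagrangian:
  L(x, lambda) = (1/2) x^T Q x + c^T x + lambda^T (A x - b)
Stationarity (grad_x L = 0): Q x + c + A^T lambda = 0.
Primal feasibility: A x = b.

This gives the KKT block system:
  [ Q   A^T ] [ x     ]   [-c ]
  [ A    0  ] [ lambda ] = [ b ]

Solving the linear system:
  x*      = (-2.2, 1, -2.9)
  lambda* = (-6.1333, 23.4667)
  f(x*)   = 123.8

x* = (-2.2, 1, -2.9), lambda* = (-6.1333, 23.4667)


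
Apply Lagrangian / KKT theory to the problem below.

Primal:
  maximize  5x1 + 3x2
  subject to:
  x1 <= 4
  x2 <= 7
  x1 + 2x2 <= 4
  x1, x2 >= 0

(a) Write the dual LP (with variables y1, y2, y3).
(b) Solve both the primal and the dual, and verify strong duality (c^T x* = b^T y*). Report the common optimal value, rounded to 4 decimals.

The standard primal-dual pair for 'max c^T x s.t. A x <= b, x >= 0' is:
  Dual:  min b^T y  s.t.  A^T y >= c,  y >= 0.

So the dual LP is:
  minimize  4y1 + 7y2 + 4y3
  subject to:
    y1 + y3 >= 5
    y2 + 2y3 >= 3
    y1, y2, y3 >= 0

Solving the primal: x* = (4, 0).
  primal value c^T x* = 20.
Solving the dual: y* = (3.5, 0, 1.5).
  dual value b^T y* = 20.
Strong duality: c^T x* = b^T y*. Confirmed.

20


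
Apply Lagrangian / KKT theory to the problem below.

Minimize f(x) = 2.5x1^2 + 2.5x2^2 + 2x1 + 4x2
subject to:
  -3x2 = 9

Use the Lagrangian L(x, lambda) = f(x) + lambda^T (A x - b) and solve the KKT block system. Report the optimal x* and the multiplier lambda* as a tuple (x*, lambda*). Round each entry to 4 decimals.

Form the Lagrangian:
  L(x, lambda) = (1/2) x^T Q x + c^T x + lambda^T (A x - b)
Stationarity (grad_x L = 0): Q x + c + A^T lambda = 0.
Primal feasibility: A x = b.

This gives the KKT block system:
  [ Q   A^T ] [ x     ]   [-c ]
  [ A    0  ] [ lambda ] = [ b ]

Solving the linear system:
  x*      = (-0.4, -3)
  lambda* = (-3.6667)
  f(x*)   = 10.1

x* = (-0.4, -3), lambda* = (-3.6667)


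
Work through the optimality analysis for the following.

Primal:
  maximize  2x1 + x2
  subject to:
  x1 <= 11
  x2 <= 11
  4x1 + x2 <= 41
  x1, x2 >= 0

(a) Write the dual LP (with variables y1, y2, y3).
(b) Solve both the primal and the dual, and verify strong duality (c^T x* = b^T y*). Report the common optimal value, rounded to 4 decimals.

The standard primal-dual pair for 'max c^T x s.t. A x <= b, x >= 0' is:
  Dual:  min b^T y  s.t.  A^T y >= c,  y >= 0.

So the dual LP is:
  minimize  11y1 + 11y2 + 41y3
  subject to:
    y1 + 4y3 >= 2
    y2 + y3 >= 1
    y1, y2, y3 >= 0

Solving the primal: x* = (7.5, 11).
  primal value c^T x* = 26.
Solving the dual: y* = (0, 0.5, 0.5).
  dual value b^T y* = 26.
Strong duality: c^T x* = b^T y*. Confirmed.

26


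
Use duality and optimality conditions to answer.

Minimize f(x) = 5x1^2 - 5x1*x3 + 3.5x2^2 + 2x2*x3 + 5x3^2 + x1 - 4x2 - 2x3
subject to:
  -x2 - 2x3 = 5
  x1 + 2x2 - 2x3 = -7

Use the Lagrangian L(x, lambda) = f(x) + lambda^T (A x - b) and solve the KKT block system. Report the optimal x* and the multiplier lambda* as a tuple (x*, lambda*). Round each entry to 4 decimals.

Form the Lagrangian:
  L(x, lambda) = (1/2) x^T Q x + c^T x + lambda^T (A x - b)
Stationarity (grad_x L = 0): Q x + c + A^T lambda = 0.
Primal feasibility: A x = b.

This gives the KKT block system:
  [ Q   A^T ] [ x     ]   [-c ]
  [ A    0  ] [ lambda ] = [ b ]

Solving the linear system:
  x*      = (-1.3091, -3.5636, -0.7182)
  lambda* = (-13.3818, 8.5)
  f(x*)   = 70.3955

x* = (-1.3091, -3.5636, -0.7182), lambda* = (-13.3818, 8.5)


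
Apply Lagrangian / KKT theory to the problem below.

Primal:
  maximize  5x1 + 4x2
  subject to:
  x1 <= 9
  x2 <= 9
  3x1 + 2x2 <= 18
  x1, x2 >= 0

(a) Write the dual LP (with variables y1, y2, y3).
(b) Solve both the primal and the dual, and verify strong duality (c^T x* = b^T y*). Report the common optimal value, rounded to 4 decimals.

The standard primal-dual pair for 'max c^T x s.t. A x <= b, x >= 0' is:
  Dual:  min b^T y  s.t.  A^T y >= c,  y >= 0.

So the dual LP is:
  minimize  9y1 + 9y2 + 18y3
  subject to:
    y1 + 3y3 >= 5
    y2 + 2y3 >= 4
    y1, y2, y3 >= 0

Solving the primal: x* = (0, 9).
  primal value c^T x* = 36.
Solving the dual: y* = (0, 0.6667, 1.6667).
  dual value b^T y* = 36.
Strong duality: c^T x* = b^T y*. Confirmed.

36


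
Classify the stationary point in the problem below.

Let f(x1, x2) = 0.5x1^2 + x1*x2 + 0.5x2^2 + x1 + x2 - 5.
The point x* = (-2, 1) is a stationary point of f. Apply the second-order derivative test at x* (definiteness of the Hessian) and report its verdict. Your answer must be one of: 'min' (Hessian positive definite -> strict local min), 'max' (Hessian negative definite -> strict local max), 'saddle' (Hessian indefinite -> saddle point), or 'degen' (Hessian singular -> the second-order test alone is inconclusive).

Compute the Hessian H = grad^2 f:
  H = [[1, 1], [1, 1]]
Verify stationarity: grad f(x*) = H x* + g = (0, 0).
Eigenvalues of H: 0, 2.
H has a zero eigenvalue (singular; positive semidefinite but not definite), so H is neither positive definite, negative definite, nor indefinite. The second-order test alone is inconclusive -> degen.
(Indeed, f is constant along the null direction of H through x*, so x* is not a strict local extremum.)

degen


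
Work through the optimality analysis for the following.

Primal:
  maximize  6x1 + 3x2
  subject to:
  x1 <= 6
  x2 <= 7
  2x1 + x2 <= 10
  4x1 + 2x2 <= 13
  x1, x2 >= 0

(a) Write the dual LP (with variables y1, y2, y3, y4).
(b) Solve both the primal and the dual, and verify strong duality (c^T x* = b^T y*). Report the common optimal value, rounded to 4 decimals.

The standard primal-dual pair for 'max c^T x s.t. A x <= b, x >= 0' is:
  Dual:  min b^T y  s.t.  A^T y >= c,  y >= 0.

So the dual LP is:
  minimize  6y1 + 7y2 + 10y3 + 13y4
  subject to:
    y1 + 2y3 + 4y4 >= 6
    y2 + y3 + 2y4 >= 3
    y1, y2, y3, y4 >= 0

Solving the primal: x* = (3.25, 0).
  primal value c^T x* = 19.5.
Solving the dual: y* = (0, 0, 0, 1.5).
  dual value b^T y* = 19.5.
Strong duality: c^T x* = b^T y*. Confirmed.

19.5


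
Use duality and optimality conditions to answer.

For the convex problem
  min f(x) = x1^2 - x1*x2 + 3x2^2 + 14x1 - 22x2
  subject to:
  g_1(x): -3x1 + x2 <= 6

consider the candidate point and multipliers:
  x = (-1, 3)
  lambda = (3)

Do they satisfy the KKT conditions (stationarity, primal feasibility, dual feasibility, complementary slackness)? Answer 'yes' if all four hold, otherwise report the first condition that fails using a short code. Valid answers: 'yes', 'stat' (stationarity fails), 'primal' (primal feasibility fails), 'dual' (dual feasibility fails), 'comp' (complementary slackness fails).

Gradient of f: grad f(x) = Q x + c = (9, -3)
Constraint values g_i(x) = a_i^T x - b_i:
  g_1((-1, 3)) = 0
Stationarity residual: grad f(x) + sum_i lambda_i a_i = (0, 0)
  -> stationarity OK
Primal feasibility (all g_i <= 0): OK
Dual feasibility (all lambda_i >= 0): OK
Complementary slackness (lambda_i * g_i(x) = 0 for all i): OK

Verdict: yes, KKT holds.

yes


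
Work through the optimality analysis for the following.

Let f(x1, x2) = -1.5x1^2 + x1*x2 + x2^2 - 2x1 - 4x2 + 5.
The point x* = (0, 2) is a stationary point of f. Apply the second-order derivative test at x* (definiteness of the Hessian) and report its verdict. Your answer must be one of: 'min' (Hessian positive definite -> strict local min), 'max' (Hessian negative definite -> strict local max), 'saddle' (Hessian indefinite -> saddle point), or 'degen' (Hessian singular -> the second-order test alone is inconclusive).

Compute the Hessian H = grad^2 f:
  H = [[-3, 1], [1, 2]]
Verify stationarity: grad f(x*) = H x* + g = (0, 0).
Eigenvalues of H: -3.1926, 2.1926.
Eigenvalues have mixed signs, so H is indefinite -> x* is a saddle point.

saddle


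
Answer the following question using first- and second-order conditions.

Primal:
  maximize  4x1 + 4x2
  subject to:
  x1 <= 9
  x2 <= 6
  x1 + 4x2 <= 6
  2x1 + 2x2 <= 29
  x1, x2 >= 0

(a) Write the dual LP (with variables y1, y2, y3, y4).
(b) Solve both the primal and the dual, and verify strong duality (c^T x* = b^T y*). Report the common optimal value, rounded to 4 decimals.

The standard primal-dual pair for 'max c^T x s.t. A x <= b, x >= 0' is:
  Dual:  min b^T y  s.t.  A^T y >= c,  y >= 0.

So the dual LP is:
  minimize  9y1 + 6y2 + 6y3 + 29y4
  subject to:
    y1 + y3 + 2y4 >= 4
    y2 + 4y3 + 2y4 >= 4
    y1, y2, y3, y4 >= 0

Solving the primal: x* = (6, 0).
  primal value c^T x* = 24.
Solving the dual: y* = (0, 0, 4, 0).
  dual value b^T y* = 24.
Strong duality: c^T x* = b^T y*. Confirmed.

24
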